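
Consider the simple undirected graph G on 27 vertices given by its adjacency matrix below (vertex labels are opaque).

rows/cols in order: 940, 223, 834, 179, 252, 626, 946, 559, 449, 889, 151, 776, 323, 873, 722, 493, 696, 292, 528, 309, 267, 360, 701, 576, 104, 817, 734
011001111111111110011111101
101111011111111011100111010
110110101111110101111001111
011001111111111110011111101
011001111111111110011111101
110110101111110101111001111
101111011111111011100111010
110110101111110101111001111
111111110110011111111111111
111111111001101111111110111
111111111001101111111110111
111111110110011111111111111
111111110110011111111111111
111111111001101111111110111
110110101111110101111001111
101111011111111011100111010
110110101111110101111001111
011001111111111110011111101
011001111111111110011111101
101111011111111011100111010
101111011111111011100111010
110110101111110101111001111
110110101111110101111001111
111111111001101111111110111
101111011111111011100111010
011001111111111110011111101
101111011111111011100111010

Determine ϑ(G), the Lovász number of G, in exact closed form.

7

Vertex 576 has 23 neighbors: 940, 223, 834, 179, 252, 626, 946, 559, 449, 776, 323, 722, 493, 696, 292, 528, 309, 267, 360, 701, 104, 817, 734.
N(696) = {940, 223, 179, 252, 946, 449, 889, 151, 776, 323, 873, 493, 292, 528, 309, 267, 576, 104, 817, 734}, |N(696)| = 20.
N(309) = {940, 834, 179, 252, 626, 559, 449, 889, 151, 776, 323, 873, 722, 696, 292, 528, 360, 701, 576, 817}, |N(309)| = 20.
deg(323) = 24; N(323) = {940, 223, 834, 179, 252, 626, 946, 559, 889, 151, 873, 722, 493, 696, 292, 528, 309, 267, 360, 701, 576, 104, 817, 734}.
5 parts of sizes [7, 7, 6, 4, 3]; α(G) = 7 = ϑ (perfect).
≈ 7.0000000 (to 7 d.p.).
7 ≤ 7 ≤ 7: collapsed.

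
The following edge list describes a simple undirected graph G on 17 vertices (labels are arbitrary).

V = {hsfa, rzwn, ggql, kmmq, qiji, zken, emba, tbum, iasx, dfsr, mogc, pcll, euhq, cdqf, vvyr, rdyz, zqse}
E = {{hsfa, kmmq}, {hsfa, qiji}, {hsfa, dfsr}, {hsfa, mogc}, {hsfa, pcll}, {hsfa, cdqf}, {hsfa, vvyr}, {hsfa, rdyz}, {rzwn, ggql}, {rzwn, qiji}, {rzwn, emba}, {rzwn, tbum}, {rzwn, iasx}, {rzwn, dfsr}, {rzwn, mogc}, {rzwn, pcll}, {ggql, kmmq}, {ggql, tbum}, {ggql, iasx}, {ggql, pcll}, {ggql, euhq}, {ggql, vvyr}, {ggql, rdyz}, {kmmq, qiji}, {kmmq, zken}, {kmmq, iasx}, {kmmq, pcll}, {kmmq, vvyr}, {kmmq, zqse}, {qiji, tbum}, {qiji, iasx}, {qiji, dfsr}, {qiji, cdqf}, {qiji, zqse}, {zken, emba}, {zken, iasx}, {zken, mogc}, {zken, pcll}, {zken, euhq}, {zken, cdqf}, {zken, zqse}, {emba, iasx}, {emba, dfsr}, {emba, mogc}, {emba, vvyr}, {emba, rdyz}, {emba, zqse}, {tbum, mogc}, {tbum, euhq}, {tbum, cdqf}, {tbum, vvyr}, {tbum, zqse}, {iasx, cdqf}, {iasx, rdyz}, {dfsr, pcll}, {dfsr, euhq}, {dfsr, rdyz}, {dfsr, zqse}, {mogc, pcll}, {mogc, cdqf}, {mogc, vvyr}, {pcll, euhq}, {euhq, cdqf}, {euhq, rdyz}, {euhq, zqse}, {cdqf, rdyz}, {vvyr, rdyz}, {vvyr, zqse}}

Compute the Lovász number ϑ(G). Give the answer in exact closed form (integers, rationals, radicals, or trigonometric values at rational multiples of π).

Vertex zken has 8 neighbors: kmmq, emba, iasx, mogc, pcll, euhq, cdqf, zqse.
Vertex rzwn has 8 neighbors: ggql, qiji, emba, tbum, iasx, dfsr, mogc, pcll.
N(hsfa) = {kmmq, qiji, dfsr, mogc, pcll, cdqf, vvyr, rdyz}, |N(hsfa)| = 8.
N(kmmq) = {hsfa, ggql, qiji, zken, iasx, pcll, vvyr, zqse}, |N(kmmq)| = 8.
G on 17 vertices is 8-regular; SR(17,8,3,4) — a Paley graph.
Distinct eigenvalues (to 4 d.p.): [8.0, 1.5616, -2.5616].
λ_max=8, λ_min=-sqrt(17)/2 - 1/2; ϑ = −17·λ_min/(λ_max−λ_min) = sqrt(17).
≈ 4.12311 (to 5 d.p.).

sqrt(17)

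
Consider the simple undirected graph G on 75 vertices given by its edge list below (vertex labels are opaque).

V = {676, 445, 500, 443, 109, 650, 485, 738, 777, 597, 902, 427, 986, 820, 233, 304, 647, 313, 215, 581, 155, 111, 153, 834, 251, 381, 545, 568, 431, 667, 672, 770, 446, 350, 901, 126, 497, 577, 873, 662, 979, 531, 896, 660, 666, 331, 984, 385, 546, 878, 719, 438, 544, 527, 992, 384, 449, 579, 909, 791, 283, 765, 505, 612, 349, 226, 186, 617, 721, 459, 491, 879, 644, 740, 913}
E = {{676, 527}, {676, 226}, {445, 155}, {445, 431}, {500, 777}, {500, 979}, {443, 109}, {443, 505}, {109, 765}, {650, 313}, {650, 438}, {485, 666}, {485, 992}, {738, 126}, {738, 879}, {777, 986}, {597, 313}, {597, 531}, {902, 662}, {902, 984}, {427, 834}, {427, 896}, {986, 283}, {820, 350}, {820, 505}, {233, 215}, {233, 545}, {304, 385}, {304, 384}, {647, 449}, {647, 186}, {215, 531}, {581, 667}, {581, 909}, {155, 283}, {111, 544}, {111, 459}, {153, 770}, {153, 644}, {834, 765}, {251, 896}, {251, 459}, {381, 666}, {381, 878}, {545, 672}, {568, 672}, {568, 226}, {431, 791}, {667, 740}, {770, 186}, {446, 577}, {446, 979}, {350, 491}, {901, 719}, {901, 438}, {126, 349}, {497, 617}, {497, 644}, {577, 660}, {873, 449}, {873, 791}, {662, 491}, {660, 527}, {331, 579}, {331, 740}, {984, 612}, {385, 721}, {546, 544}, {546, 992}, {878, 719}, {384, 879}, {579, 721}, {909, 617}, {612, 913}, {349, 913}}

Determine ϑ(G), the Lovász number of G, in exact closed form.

Vertex 527 has 2 neighbors: 676, 660.
N(445) = {155, 431}, |N(445)| = 2.
N(662) = {902, 491}, |N(662)| = 2.
N(577) = {446, 660}, |N(577)| = 2.
G on 75 vertices is 2-regular; the odd cycle C_{75}.
A has 38 distinct eigenvalues ≈ [2.0, 1.993, 1.972, 1.937, 1.889, 1.827, 1.753, 1.666, 1.567, 1.458, 1.338, 1.209, 1.072, 0.927, 0.775, 0.618, 0.457, 0.292, 0.126, -0.042, -0.209, -0.375, -0.538, -0.697, -0.852, -1.0, -1.141, -1.275, -1.399, -1.514, -1.618, -1.711, -1.791, -1.86, -1.915, -1.956, -1.984, -1.998].
−75·(-2*cos(pi/75)) / ((2)−(-2*cos(pi/75))) = 75*cos(pi/75)/(cos(pi/75) + 1) = ϑ(G).
= 37.48354585… (decimal).
Sandwich: α(G)=37 ≤ ϑ(G)=75*cos(pi/75)/(cos(pi/75) + 1) ≤ χ(Ḡ)=38 (both strict).

75*cos(pi/75)/(cos(pi/75) + 1)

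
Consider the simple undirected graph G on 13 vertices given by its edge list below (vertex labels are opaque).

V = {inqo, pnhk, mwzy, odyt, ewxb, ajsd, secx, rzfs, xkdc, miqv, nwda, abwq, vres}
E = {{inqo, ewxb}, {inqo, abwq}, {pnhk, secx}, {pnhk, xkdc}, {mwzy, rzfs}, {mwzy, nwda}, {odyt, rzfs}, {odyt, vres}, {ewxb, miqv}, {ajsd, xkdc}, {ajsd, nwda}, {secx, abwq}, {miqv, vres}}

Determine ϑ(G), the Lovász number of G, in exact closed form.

13*cos(pi/13)/(cos(pi/13) + 1)

N(vres) = {odyt, miqv}, |N(vres)| = 2.
deg(miqv) = 2; N(miqv) = {ewxb, vres}.
Vertex inqo has 2 neighbors: ewxb, abwq.
deg(pnhk) = 2; N(pnhk) = {secx, xkdc}.
deg(v) = 2 for all v (|V|=13); the odd cycle C_{13}.
Distinct eigenvalues (to 6 d.p.): [2.0, 1.770912, 1.136129, 0.241073, -0.70921, -1.497021, -1.941884].
Lovász: ϑ = −13(-2*cos(pi/13))/(2+-(-1)*2*cos(pi/13)) = 13*cos(pi/13)/(cos(pi/13) + 1).
= 6.40417… (decimal).
Check 6 ≤ 13*cos(pi/13)/(cos(pi/13) + 1) ≤ 7: both strict.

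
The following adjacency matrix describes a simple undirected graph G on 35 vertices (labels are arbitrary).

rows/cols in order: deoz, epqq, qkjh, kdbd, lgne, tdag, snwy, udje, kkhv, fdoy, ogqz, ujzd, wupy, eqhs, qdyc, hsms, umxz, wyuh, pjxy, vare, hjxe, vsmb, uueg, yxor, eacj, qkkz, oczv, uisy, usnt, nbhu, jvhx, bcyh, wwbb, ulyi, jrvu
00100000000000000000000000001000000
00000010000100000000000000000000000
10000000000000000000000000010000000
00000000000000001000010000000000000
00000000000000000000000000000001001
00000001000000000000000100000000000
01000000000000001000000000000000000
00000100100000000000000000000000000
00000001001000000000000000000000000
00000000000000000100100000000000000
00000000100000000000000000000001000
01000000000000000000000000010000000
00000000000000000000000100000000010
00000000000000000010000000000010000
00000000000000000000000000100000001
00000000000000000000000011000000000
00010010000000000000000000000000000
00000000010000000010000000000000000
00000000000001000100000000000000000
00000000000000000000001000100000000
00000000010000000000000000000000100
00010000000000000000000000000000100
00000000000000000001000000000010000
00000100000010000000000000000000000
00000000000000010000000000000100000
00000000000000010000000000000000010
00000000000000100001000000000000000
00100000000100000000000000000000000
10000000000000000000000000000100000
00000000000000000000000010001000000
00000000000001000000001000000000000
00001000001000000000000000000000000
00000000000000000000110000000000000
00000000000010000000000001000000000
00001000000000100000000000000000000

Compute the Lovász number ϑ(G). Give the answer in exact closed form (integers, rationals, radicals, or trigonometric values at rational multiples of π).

N(qkkz) = {hsms, ulyi}, |N(qkkz)| = 2.
deg(qkjh) = 2; N(qkjh) = {deoz, uisy}.
deg(ujzd) = 2; N(ujzd) = {epqq, uisy}.
deg(eacj) = 2; N(eacj) = {hsms, nbhu}.
Regular of degree 2 on 35 vertices: the odd cycle C_{35}.
The 18 distinct eigenvalues: [2.0, 1.9679, 1.8725, 1.7169, 1.5061, 1.247, 0.9477, 0.618, 0.2685, -0.0897, -0.445, -0.7861, -1.1018, -1.3821, -1.618, -1.8019, -1.9279, -1.9919].
ϑ = −N·λ_min/(λ_max−λ_min) = −35·(-2*cos(pi/35))/(2−(-2*cos(pi/35))) = 35*cos(pi/35)/(cos(pi/35) + 1).
Numerically 17.46470.
α=17, χ(Ḡ)=18; ϑ=35*cos(pi/35)/(cos(pi/35) + 1) lies between (both strict).

35*cos(pi/35)/(cos(pi/35) + 1)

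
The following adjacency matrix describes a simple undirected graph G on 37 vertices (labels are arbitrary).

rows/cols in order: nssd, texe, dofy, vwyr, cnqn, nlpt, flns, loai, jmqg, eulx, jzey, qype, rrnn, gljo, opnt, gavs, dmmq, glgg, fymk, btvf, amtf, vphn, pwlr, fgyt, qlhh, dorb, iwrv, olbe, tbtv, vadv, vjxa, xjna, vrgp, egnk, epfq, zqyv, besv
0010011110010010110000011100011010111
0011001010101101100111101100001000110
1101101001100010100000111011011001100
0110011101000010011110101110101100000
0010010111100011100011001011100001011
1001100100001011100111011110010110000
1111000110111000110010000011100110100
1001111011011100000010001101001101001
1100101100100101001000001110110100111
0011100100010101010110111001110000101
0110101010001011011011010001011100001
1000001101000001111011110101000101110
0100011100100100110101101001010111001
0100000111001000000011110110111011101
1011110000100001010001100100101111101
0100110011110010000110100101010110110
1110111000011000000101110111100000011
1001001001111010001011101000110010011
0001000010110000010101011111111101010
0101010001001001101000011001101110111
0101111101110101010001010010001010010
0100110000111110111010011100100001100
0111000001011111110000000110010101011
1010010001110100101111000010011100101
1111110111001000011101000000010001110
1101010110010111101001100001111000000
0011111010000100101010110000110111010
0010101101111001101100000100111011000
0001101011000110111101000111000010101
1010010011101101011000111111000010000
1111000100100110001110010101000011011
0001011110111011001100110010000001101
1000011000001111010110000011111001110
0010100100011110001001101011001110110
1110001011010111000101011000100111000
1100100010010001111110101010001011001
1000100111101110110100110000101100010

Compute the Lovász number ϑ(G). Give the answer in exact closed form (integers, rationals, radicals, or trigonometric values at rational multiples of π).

sqrt(37)

N(gavs) = {texe, cnqn, nlpt, jmqg, eulx, jzey, qype, opnt, btvf, amtf, pwlr, dorb, olbe, vadv, xjna, vrgp, epfq, zqyv}, |N(gavs)| = 18.
deg(amtf) = 18; N(amtf) = {texe, vwyr, cnqn, nlpt, flns, loai, eulx, jzey, qype, gljo, gavs, glgg, vphn, fgyt, iwrv, vjxa, vrgp, zqyv}.
deg(jmqg) = 18; N(jmqg) = {nssd, texe, cnqn, flns, loai, jzey, gljo, gavs, fymk, qlhh, dorb, iwrv, tbtv, vadv, xjna, epfq, zqyv, besv}.
N(besv) = {nssd, cnqn, loai, jmqg, eulx, jzey, rrnn, gljo, opnt, dmmq, glgg, btvf, pwlr, fgyt, tbtv, vjxa, xjna, zqyv}, |N(besv)| = 18.
G on 37 vertices is 18-regular; strongly regular (37,18,8,9).
The 3 distinct eigenvalues: [18.0, 2.5414, -3.5414].
With N=37: ϑ(G) = 37·(-(-sqrt(37)/2 - 1/2))/(18−(-sqrt(37)/2 - 1/2)) = sqrt(37).
ϑ(G) ≈ 6.082763.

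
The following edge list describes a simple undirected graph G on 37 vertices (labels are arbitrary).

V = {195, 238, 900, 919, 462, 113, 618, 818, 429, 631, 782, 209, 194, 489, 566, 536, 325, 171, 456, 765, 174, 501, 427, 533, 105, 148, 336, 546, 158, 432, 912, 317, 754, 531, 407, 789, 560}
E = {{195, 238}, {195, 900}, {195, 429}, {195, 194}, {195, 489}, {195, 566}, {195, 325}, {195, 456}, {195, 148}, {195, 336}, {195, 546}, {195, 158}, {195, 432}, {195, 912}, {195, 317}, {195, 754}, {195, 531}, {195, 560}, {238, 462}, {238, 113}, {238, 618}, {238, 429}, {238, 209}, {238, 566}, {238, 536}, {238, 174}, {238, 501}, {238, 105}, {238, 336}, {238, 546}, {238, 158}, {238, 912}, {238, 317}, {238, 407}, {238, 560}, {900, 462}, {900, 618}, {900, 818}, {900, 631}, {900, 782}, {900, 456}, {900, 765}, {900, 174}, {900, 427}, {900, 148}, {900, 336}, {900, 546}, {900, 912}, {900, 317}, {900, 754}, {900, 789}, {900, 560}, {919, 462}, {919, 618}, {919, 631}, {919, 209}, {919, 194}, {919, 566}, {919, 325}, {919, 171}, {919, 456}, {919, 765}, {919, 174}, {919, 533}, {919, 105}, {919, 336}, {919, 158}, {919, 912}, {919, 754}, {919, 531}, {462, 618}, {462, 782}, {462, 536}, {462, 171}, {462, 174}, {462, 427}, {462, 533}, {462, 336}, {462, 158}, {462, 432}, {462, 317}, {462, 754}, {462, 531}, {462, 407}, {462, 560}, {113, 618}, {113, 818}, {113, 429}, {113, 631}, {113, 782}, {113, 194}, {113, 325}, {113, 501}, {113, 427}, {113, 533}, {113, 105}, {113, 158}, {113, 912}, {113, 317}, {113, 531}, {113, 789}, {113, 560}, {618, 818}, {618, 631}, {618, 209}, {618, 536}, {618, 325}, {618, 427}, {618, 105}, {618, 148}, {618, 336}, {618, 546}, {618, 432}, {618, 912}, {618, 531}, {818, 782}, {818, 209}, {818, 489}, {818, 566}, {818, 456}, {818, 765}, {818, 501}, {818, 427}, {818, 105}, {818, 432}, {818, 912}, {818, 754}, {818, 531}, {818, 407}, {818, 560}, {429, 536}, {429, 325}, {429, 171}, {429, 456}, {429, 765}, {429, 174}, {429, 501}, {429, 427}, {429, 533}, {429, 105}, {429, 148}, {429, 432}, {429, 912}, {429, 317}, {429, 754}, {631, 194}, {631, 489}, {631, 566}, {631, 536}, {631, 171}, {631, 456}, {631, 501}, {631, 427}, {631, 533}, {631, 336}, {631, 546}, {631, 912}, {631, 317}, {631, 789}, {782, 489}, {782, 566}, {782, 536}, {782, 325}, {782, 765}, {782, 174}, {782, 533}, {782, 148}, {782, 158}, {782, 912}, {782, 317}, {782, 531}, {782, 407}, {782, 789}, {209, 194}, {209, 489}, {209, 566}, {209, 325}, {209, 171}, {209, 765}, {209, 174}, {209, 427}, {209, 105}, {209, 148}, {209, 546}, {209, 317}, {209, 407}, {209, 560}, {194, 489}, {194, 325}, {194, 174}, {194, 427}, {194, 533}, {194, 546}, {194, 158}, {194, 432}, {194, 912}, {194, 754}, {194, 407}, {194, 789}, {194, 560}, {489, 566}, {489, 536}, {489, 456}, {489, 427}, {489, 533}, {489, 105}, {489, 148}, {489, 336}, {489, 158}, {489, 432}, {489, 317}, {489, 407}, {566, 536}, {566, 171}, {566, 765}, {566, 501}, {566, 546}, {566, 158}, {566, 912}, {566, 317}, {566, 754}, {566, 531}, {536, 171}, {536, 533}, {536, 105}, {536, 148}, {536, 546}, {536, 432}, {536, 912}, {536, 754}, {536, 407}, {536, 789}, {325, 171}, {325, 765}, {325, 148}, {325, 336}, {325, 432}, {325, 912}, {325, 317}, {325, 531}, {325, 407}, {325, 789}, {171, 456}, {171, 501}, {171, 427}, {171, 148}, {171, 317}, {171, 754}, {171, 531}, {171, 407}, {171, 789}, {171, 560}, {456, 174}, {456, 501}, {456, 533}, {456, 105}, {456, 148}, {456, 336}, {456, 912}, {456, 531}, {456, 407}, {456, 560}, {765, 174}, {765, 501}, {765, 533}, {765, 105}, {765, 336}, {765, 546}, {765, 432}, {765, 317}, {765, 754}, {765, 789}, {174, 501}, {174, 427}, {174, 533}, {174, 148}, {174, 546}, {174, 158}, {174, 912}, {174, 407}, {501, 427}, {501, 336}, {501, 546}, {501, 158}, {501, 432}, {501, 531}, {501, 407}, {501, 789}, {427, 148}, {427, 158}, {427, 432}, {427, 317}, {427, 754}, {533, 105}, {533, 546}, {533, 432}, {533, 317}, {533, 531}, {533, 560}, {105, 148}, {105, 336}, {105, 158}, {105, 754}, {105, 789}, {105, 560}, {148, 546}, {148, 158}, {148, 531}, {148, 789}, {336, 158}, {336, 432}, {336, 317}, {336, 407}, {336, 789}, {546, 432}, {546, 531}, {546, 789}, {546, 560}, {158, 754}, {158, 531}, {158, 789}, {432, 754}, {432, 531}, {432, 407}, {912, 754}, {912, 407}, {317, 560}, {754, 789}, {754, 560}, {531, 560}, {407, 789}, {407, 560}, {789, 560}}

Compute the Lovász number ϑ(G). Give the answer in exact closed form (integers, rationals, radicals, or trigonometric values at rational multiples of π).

sqrt(37)

Vertex 560 has 18 neighbors: 195, 238, 900, 462, 113, 818, 209, 194, 171, 456, 533, 105, 546, 317, 754, 531, 407, 789.
N(546) = {195, 238, 900, 618, 631, 209, 194, 566, 536, 765, 174, 501, 533, 148, 432, 531, 789, 560}, |N(546)| = 18.
Vertex 754 has 18 neighbors: 195, 900, 919, 462, 818, 429, 194, 566, 536, 171, 765, 427, 105, 158, 432, 912, 789, 560.
Vertex 194 has 18 neighbors: 195, 919, 113, 631, 209, 489, 325, 174, 427, 533, 546, 158, 432, 912, 754, 407, 789, 560.
37-vertex 18-regular graph: SR(37,18,8,9) — a Paley graph.
spec(A) ≈ [18.0, 2.541381, -3.541381] (distinct, 6 d.p.).
Lovász: ϑ = −37(-sqrt(37)/2 - 1/2)/(18+-(-sqrt(37)/2 - 1/2)) = sqrt(37).
= 6.082763… (decimal).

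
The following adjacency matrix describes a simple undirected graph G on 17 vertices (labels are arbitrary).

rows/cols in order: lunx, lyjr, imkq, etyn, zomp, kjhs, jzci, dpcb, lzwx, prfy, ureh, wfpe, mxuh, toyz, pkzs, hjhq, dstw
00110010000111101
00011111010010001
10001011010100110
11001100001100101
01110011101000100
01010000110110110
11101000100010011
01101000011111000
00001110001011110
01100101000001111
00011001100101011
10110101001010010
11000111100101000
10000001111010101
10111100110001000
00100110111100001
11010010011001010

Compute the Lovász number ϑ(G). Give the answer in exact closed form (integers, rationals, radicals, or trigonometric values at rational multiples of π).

sqrt(17)

N(etyn) = {lunx, lyjr, zomp, kjhs, ureh, wfpe, pkzs, dstw}, |N(etyn)| = 8.
deg(lyjr) = 8; N(lyjr) = {etyn, zomp, kjhs, jzci, dpcb, prfy, mxuh, dstw}.
N(zomp) = {lyjr, imkq, etyn, jzci, dpcb, lzwx, ureh, pkzs}, |N(zomp)| = 8.
Vertex hjhq has 8 neighbors: imkq, kjhs, jzci, lzwx, prfy, ureh, wfpe, dstw.
17-vertex 8-regular graph: Paley(17): SR with (k,λ,μ)=(8,3,4).
The 3 distinct eigenvalues: [8.0, 1.561553, -2.561553].
With N=17: ϑ(G) = 17·(-(-sqrt(17)/2 - 1/2))/(8−(-sqrt(17)/2 - 1/2)) = sqrt(17).
= 4.123105626… (decimal).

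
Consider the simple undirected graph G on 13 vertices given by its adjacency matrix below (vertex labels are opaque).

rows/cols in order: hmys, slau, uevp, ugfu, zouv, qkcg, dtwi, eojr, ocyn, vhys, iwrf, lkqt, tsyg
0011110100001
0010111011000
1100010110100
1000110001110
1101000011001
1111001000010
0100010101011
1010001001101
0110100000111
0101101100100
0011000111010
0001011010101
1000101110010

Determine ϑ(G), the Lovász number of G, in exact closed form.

sqrt(13)

Vertex ugfu has 6 neighbors: hmys, zouv, qkcg, vhys, iwrf, lkqt.
deg(zouv) = 6; N(zouv) = {hmys, slau, ugfu, ocyn, vhys, tsyg}.
N(uevp) = {hmys, slau, qkcg, eojr, ocyn, iwrf}, |N(uevp)| = 6.
deg(slau) = 6; N(slau) = {uevp, zouv, qkcg, dtwi, ocyn, vhys}.
Every vertex has degree 6 (N=13); strongly regular (13,6,2,3).
A has 3 distinct eigenvalues ≈ [6.0, 1.302776, -2.302776].
ϑ = −N·λ_min/(λ_max−λ_min) = −13·(-sqrt(13)/2 - 1/2)/(6−(-sqrt(13)/2 - 1/2)) = sqrt(13).
= 3.6055513… (decimal).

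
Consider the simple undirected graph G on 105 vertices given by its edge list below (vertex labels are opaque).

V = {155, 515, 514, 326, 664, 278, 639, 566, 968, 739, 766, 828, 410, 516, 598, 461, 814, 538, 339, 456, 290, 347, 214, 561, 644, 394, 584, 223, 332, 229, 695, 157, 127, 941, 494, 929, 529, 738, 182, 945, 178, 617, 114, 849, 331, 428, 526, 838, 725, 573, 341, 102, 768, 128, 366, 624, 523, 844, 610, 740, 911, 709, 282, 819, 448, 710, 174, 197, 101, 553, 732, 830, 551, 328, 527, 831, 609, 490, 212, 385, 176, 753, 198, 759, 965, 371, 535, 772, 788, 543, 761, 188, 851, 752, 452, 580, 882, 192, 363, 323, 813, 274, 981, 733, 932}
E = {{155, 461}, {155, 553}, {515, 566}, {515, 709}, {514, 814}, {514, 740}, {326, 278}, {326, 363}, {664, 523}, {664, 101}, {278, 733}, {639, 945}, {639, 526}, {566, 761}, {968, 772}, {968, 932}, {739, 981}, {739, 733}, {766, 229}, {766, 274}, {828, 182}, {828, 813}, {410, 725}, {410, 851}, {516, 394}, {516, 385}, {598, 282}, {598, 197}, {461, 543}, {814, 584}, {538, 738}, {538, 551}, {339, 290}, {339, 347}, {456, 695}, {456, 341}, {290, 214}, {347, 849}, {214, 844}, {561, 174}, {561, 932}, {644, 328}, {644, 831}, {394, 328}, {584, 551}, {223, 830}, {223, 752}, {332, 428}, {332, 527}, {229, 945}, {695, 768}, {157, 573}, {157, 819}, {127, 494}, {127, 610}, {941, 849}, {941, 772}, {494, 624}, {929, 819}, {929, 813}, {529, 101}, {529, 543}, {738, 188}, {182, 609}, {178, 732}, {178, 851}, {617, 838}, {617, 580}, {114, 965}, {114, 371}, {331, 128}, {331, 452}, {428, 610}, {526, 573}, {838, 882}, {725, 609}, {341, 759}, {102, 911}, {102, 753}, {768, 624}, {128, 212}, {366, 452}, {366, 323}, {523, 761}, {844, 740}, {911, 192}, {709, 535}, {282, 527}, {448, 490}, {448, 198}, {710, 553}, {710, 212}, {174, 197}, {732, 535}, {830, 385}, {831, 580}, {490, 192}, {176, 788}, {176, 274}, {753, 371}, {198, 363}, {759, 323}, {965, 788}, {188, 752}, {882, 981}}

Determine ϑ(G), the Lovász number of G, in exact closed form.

105*cos(pi/105)/(cos(pi/105) + 1)

Vertex 514 has 2 neighbors: 814, 740.
N(290) = {339, 214}, |N(290)| = 2.
Vertex 527 has 2 neighbors: 332, 282.
Vertex 538 has 2 neighbors: 738, 551.
deg(v) = 2 for all v (|V|=105); connected 2-regular on 105 ⇒ C_{105}.
A has 53 distinct eigenvalues ≈ [2.0, 1.996, 1.986, 1.968, 1.943, 1.911, 1.872, 1.827, 1.775, 1.717, 1.652, 1.582, 1.506, 1.425, 1.338, 1.247, 1.151, 1.051, 0.948, 0.841, 0.731, 0.618, 0.503, 0.387, 0.268, 0.149, 0.03, -0.09, -0.209, -0.328, -0.445, -0.561, -0.675, -0.786, -0.895, -1.0, -1.102, -1.2, -1.293, -1.382, -1.466, -1.545, -1.618, -1.685, -1.747, -1.802, -1.851, -1.893, -1.928, -1.956, -1.978, -1.992, -1.999].
λ_max=2, λ_min=-2*cos(pi/105); ϑ = −105·λ_min/(λ_max−λ_min) = 105*cos(pi/105)/(cos(pi/105) + 1).
≈ 52.4882 (to 4 d.p.).
Check 52 ≤ 105*cos(pi/105)/(cos(pi/105) + 1) ≤ 53: both strict.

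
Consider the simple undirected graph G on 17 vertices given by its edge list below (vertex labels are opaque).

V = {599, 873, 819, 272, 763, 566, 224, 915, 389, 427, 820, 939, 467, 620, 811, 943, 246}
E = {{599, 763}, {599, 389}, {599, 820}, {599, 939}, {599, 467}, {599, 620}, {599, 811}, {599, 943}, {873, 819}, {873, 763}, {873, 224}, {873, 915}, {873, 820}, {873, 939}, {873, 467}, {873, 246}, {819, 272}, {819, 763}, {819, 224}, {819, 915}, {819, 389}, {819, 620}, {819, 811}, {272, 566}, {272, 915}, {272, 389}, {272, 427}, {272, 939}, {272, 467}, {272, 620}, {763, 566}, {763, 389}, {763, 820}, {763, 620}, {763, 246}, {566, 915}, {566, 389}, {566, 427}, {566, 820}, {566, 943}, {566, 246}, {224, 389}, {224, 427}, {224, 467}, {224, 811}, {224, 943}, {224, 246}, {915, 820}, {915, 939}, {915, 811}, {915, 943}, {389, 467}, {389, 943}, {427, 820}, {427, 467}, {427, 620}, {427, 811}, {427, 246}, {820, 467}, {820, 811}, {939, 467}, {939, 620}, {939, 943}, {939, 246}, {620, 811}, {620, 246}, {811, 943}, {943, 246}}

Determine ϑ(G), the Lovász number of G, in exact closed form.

sqrt(17)

N(943) = {599, 566, 224, 915, 389, 939, 811, 246}, |N(943)| = 8.
deg(599) = 8; N(599) = {763, 389, 820, 939, 467, 620, 811, 943}.
deg(873) = 8; N(873) = {819, 763, 224, 915, 820, 939, 467, 246}.
deg(467) = 8; N(467) = {599, 873, 272, 224, 389, 427, 820, 939}.
Regular of degree 8 on 17 vertices: strongly regular (17,8,3,4).
The 3 distinct eigenvalues: [8.0, 1.562, -2.562].
−17·(-sqrt(17)/2 - 1/2) / ((8)−(-sqrt(17)/2 - 1/2)) = sqrt(17) = ϑ(G).
= 4.12311… (decimal).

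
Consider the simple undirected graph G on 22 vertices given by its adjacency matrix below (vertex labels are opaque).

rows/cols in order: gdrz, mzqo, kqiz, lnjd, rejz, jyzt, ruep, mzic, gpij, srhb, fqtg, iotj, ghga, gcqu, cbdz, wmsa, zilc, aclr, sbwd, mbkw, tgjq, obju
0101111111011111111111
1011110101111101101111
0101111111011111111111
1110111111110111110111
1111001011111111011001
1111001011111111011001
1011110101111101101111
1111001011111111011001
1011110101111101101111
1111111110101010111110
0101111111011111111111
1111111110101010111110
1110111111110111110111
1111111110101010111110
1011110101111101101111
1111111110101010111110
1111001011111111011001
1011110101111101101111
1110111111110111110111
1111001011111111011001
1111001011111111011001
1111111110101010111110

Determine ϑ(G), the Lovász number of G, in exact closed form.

6

N(gdrz) = {mzqo, lnjd, rejz, jyzt, ruep, mzic, gpij, srhb, iotj, ghga, gcqu, cbdz, wmsa, zilc, aclr, sbwd, mbkw, tgjq, obju}, |N(gdrz)| = 19.
N(wmsa) = {gdrz, mzqo, kqiz, lnjd, rejz, jyzt, ruep, mzic, gpij, fqtg, ghga, cbdz, zilc, aclr, sbwd, mbkw, tgjq}, |N(wmsa)| = 17.
deg(rejz) = 16; N(rejz) = {gdrz, mzqo, kqiz, lnjd, ruep, gpij, srhb, fqtg, iotj, ghga, gcqu, cbdz, wmsa, aclr, sbwd, obju}.
N(mzic) = {gdrz, mzqo, kqiz, lnjd, ruep, gpij, srhb, fqtg, iotj, ghga, gcqu, cbdz, wmsa, aclr, sbwd, obju}, |N(mzic)| = 16.
G = K_{6,5,5,3,3}: α = 6 = χ(Ḡ), so ϑ = 6.
≈ 6.0000 (to 4 d.p.).
Lovász sandwich 6 ≤ 6 ≤ 6: collapsed.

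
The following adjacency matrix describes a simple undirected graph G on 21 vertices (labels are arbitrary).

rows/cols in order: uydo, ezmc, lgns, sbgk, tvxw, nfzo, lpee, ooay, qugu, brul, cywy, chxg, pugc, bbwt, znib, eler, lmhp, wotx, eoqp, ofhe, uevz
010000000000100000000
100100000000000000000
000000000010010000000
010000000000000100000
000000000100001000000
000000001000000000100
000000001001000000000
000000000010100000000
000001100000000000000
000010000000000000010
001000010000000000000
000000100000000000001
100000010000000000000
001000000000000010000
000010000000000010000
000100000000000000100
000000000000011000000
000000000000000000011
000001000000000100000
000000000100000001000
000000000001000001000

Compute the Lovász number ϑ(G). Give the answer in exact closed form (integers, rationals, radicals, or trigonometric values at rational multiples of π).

21*cos(pi/21)/(cos(pi/21) + 1)

N(pugc) = {uydo, ooay}, |N(pugc)| = 2.
Vertex ooay has 2 neighbors: cywy, pugc.
deg(eler) = 2; N(eler) = {sbgk, eoqp}.
deg(sbgk) = 2; N(sbgk) = {ezmc, eler}.
G on 21 vertices is 2-regular; connected 2-regular on 21 ⇒ C_{21}.
The 11 distinct eigenvalues: [2.0, 1.911, 1.652, 1.247, 0.731, 0.149, -0.445, -1.0, -1.466, -1.802, -1.978].
−21·(-2*cos(pi/21)) / ((2)−(-2*cos(pi/21))) = 21*cos(pi/21)/(cos(pi/21) + 1) = ϑ(G).
Numerically 10.441033.
Sandwich: α(G)=10 ≤ ϑ(G)=21*cos(pi/21)/(cos(pi/21) + 1) ≤ χ(Ḡ)=11 (both strict).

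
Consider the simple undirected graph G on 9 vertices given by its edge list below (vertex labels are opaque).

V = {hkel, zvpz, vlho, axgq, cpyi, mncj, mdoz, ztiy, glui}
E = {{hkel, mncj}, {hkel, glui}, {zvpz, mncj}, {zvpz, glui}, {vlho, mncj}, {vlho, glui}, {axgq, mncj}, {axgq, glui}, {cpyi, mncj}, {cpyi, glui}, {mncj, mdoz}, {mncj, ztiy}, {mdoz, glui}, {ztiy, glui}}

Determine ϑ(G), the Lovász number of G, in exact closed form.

deg(glui) = 7; N(glui) = {hkel, zvpz, vlho, axgq, cpyi, mdoz, ztiy}.
Vertex hkel has 2 neighbors: mncj, glui.
Vertex cpyi has 2 neighbors: mncj, glui.
deg(mdoz) = 2; N(mdoz) = {mncj, glui}.
Complete 2-partite, parts [7, 2]: perfect, ϑ = α = 7.
ϑ(G) ≈ 7.00000.
Lovász sandwich 7 ≤ 7 ≤ 7: collapsed.

7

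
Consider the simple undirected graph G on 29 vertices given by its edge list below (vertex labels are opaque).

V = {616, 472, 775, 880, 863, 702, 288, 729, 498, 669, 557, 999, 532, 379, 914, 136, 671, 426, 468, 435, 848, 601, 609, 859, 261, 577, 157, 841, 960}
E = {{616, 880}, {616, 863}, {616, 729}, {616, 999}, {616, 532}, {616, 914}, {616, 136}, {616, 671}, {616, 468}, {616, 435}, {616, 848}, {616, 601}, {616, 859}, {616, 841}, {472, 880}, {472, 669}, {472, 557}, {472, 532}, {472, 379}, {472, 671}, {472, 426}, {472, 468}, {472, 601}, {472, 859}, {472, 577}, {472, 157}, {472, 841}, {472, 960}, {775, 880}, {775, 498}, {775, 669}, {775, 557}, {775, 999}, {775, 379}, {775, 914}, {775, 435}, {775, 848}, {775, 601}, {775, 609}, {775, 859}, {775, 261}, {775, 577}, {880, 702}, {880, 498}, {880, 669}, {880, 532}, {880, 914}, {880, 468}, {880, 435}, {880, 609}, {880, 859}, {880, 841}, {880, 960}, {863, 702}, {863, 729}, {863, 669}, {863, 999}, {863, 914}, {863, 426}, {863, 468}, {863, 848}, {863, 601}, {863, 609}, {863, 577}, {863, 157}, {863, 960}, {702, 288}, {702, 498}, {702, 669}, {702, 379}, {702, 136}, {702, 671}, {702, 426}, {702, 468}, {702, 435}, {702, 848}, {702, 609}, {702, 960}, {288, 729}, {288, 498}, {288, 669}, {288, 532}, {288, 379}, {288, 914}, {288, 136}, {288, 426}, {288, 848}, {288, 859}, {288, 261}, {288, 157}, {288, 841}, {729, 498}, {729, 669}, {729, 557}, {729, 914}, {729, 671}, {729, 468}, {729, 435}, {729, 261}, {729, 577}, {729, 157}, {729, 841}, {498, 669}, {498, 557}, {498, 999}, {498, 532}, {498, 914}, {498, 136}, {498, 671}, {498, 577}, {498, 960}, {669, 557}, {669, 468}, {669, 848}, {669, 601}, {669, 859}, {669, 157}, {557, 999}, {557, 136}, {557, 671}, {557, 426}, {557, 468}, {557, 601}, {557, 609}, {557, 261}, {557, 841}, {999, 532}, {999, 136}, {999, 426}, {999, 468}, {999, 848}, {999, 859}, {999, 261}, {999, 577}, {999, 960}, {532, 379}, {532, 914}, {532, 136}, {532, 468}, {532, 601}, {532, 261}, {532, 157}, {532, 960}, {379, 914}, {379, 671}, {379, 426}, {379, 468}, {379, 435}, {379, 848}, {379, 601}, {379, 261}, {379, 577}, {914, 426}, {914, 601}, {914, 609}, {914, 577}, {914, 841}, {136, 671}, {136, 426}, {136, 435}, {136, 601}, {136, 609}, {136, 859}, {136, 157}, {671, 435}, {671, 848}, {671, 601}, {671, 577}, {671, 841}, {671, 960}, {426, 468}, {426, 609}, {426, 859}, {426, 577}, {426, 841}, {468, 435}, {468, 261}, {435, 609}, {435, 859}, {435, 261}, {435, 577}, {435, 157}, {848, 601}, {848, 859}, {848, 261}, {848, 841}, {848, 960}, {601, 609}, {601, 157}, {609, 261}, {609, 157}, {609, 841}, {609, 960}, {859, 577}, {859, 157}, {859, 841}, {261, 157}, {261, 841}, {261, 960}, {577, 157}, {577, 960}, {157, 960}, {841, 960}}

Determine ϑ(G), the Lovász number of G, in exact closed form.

deg(702) = 14; N(702) = {880, 863, 288, 498, 669, 379, 136, 671, 426, 468, 435, 848, 609, 960}.
deg(557) = 14; N(557) = {472, 775, 729, 498, 669, 999, 136, 671, 426, 468, 601, 609, 261, 841}.
Vertex 859 has 14 neighbors: 616, 472, 775, 880, 288, 669, 999, 136, 426, 435, 848, 577, 157, 841.
deg(914) = 14; N(914) = {616, 775, 880, 863, 288, 729, 498, 532, 379, 426, 601, 609, 577, 841}.
G on 29 vertices is 14-regular; Paley(29): SR with (k,λ,μ)=(14,6,7).
Distinct eigenvalues (to 4 d.p.): [14.0, 2.1926, -3.1926].
With N=29: ϑ(G) = 29·(-(-sqrt(29)/2 - 1/2))/(14−(-sqrt(29)/2 - 1/2)) = sqrt(29).
≈ 5.3852 (to 4 d.p.).

sqrt(29)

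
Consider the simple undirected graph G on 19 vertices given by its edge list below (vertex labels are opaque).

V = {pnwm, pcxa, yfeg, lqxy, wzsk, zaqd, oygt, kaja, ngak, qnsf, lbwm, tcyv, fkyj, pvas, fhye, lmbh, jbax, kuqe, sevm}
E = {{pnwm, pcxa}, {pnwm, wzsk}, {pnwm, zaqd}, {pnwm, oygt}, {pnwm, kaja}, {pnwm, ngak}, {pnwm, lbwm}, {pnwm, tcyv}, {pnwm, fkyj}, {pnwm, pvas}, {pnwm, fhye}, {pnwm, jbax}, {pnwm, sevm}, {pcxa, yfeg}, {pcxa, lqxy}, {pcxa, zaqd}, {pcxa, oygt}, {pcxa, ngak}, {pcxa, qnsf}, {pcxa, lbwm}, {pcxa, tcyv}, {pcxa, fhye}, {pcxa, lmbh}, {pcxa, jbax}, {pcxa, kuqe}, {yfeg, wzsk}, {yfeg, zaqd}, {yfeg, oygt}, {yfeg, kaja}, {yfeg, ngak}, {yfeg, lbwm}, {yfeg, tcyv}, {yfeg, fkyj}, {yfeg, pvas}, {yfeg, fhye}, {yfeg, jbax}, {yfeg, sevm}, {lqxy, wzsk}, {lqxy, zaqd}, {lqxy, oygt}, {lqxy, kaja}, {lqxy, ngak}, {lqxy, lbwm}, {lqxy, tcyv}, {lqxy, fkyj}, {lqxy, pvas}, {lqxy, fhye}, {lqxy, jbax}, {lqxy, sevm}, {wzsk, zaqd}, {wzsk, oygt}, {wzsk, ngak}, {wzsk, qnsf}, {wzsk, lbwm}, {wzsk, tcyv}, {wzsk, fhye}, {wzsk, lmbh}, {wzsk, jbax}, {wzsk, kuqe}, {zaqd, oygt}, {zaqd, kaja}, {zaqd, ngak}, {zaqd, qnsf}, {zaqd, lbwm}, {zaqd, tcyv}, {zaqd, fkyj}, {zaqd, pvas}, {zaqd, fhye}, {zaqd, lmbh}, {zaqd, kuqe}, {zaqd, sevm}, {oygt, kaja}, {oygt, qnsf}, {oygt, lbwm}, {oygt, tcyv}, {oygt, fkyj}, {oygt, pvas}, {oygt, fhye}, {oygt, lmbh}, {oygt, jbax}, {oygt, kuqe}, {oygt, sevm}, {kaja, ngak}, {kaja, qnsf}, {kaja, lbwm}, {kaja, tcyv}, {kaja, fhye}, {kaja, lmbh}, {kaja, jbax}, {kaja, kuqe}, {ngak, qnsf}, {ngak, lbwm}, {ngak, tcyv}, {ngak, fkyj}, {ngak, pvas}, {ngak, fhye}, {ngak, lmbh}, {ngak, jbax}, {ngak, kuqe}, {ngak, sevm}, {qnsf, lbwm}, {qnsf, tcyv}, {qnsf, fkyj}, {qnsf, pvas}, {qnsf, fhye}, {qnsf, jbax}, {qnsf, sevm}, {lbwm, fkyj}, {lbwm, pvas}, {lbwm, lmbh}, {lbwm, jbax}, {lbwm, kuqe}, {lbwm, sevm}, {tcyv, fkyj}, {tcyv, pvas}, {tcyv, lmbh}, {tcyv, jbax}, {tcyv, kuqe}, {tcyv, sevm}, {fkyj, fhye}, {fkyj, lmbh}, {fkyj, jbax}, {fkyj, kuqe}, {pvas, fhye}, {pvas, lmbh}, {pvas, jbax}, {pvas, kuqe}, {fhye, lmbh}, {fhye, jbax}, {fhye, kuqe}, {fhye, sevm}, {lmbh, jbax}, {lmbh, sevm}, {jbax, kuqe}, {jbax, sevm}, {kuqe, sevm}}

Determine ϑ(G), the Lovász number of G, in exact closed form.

N(pnwm) = {pcxa, wzsk, zaqd, oygt, kaja, ngak, lbwm, tcyv, fkyj, pvas, fhye, jbax, sevm}, |N(pnwm)| = 13.
N(lmbh) = {pcxa, wzsk, zaqd, oygt, kaja, ngak, lbwm, tcyv, fkyj, pvas, fhye, jbax, sevm}, |N(lmbh)| = 13.
Vertex lqxy has 13 neighbors: pcxa, wzsk, zaqd, oygt, kaja, ngak, lbwm, tcyv, fkyj, pvas, fhye, jbax, sevm.
Vertex oygt has 17 neighbors: pnwm, pcxa, yfeg, lqxy, wzsk, zaqd, kaja, qnsf, lbwm, tcyv, fkyj, pvas, fhye, lmbh, jbax, kuqe, sevm.
Complete multipartite on [6, 6, 3, 2, 2]: sandwich collapses at ϑ=6.
ϑ(G) ≈ 6.000000000.
Check 6 ≤ 6 ≤ 6: collapsed.

6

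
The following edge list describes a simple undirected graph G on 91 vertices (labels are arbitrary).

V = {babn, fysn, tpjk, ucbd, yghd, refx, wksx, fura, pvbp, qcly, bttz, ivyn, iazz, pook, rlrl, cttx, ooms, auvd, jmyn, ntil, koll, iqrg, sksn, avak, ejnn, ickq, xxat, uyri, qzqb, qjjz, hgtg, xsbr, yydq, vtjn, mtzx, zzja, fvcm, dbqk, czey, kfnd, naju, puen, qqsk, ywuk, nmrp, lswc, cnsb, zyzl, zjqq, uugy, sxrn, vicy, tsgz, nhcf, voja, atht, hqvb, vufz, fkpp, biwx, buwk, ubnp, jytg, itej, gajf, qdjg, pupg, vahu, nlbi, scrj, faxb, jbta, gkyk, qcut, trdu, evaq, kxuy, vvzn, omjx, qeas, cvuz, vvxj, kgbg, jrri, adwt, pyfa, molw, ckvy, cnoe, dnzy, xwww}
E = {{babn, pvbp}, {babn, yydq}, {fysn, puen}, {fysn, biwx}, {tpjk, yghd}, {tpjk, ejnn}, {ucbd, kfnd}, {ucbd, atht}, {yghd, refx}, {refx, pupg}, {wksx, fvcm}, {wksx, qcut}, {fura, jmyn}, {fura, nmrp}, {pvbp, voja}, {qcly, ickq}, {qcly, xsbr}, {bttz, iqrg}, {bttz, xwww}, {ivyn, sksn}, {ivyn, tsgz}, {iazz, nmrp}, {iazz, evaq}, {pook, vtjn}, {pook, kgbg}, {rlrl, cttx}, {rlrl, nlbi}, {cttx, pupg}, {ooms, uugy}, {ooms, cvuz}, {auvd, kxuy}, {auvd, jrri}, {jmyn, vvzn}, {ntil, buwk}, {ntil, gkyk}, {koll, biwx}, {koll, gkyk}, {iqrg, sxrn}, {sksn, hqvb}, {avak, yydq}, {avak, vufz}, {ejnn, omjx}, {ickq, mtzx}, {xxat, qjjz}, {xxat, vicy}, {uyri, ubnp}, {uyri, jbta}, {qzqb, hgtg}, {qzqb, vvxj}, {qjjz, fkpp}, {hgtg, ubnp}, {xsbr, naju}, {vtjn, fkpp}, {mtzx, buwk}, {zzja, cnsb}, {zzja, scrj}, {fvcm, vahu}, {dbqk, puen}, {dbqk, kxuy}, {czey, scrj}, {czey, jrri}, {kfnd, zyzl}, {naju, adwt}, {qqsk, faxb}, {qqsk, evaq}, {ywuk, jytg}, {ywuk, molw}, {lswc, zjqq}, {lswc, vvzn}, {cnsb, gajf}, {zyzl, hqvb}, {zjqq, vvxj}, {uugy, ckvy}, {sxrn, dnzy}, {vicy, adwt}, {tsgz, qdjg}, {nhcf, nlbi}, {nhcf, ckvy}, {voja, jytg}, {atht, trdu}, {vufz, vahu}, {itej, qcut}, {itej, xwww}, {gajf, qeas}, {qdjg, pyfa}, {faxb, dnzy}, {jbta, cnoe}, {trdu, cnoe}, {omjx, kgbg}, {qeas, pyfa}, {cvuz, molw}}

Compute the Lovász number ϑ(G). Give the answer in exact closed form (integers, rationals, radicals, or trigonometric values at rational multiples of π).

deg(jmyn) = 2; N(jmyn) = {fura, vvzn}.
deg(lswc) = 2; N(lswc) = {zjqq, vvzn}.
N(ntil) = {buwk, gkyk}, |N(ntil)| = 2.
N(czey) = {scrj, jrri}, |N(czey)| = 2.
G on 91 vertices is 2-regular; a single 91-cycle (edge-transitive).
The 46 distinct eigenvalues: [2.0, 1.995, 1.981, 1.957, 1.924, 1.882, 1.831, 1.771, 1.703, 1.626, 1.542, 1.45, 1.352, 1.247, 1.136, 1.02, 0.899, 0.773, 0.644, 0.512, 0.377, 0.241, 0.104, -0.035, -0.172, -0.309, -0.445, -0.579, -0.709, -0.837, -0.96, -1.079, -1.192, -1.3, -1.402, -1.497, -1.585, -1.665, -1.738, -1.802, -1.858, -1.904, -1.942, -1.97, -1.989, -1.999].
Lovász: ϑ = −91(-2*cos(pi/91))/(2+-(-1)*2*cos(pi/91)) = 91*cos(pi/91)/(cos(pi/91) + 1).
≈ 45.48644 (to 5 d.p.).
45 ≤ 91*cos(pi/91)/(cos(pi/91) + 1) ≤ 46: both strict.

91*cos(pi/91)/(cos(pi/91) + 1)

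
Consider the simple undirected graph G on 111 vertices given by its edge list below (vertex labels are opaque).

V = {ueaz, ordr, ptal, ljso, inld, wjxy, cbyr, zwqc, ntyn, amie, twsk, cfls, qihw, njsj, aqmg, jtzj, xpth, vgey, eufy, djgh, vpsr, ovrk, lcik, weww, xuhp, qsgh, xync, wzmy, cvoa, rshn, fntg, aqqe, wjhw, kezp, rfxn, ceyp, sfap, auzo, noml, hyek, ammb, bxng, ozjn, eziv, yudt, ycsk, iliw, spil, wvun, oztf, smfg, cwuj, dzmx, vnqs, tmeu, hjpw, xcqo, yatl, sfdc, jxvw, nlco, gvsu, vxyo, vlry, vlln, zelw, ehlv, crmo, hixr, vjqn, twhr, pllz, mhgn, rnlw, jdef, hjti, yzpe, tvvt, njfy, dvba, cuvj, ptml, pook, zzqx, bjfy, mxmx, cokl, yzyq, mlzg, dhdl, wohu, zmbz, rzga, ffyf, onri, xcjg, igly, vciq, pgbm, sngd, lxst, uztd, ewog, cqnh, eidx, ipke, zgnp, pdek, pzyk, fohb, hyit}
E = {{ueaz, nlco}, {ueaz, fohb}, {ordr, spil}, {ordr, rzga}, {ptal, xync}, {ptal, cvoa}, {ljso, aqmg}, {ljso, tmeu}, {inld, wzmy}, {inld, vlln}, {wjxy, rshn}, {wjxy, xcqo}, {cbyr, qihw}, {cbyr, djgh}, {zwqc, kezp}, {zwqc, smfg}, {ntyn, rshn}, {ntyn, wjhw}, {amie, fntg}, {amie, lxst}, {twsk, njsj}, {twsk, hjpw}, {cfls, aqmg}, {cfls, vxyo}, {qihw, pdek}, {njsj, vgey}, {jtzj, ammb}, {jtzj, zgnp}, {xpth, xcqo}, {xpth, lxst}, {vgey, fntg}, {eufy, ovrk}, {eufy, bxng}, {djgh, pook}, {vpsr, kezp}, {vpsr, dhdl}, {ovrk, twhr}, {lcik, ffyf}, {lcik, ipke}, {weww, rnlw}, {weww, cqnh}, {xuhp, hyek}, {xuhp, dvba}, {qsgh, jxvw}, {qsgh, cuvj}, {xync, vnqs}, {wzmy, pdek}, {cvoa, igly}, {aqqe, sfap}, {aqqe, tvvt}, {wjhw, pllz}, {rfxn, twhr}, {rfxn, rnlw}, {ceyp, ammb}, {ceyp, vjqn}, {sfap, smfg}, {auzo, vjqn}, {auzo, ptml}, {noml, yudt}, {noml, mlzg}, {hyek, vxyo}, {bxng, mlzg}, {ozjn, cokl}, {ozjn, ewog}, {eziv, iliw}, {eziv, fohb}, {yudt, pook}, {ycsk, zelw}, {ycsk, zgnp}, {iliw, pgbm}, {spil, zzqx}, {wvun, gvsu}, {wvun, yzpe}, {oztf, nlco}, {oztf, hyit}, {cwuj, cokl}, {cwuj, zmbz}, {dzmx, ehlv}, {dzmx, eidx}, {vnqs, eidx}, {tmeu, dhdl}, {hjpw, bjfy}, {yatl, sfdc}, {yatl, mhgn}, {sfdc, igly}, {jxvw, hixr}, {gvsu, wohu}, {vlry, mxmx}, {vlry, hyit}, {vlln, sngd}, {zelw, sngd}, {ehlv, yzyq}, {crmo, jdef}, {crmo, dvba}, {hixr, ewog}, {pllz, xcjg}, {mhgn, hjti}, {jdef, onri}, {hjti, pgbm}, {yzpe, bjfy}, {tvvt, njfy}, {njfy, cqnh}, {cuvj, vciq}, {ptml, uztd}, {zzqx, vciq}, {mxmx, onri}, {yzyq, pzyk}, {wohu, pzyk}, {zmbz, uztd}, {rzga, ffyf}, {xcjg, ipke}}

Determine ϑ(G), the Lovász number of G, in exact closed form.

N(fntg) = {amie, vgey}, |N(fntg)| = 2.
N(vnqs) = {xync, eidx}, |N(vnqs)| = 2.
Vertex pllz has 2 neighbors: wjhw, xcjg.
Vertex pzyk has 2 neighbors: yzyq, wohu.
deg(v) = 2 for all v (|V|=111); connected 2-regular on 111 ⇒ C_{111}.
spec(A) ≈ [2.0, 1.9968, 1.9872, 1.9712, 1.949, 1.9204, 1.8858, 1.845, 1.7984, 1.746, 1.688, 1.6247, 1.5561, 1.4825, 1.4042, 1.3213, 1.2343, 1.1433, 1.0486, 0.9506, 0.8495, 0.7457, 0.6395, 0.5313, 0.4214, 0.3101, 0.1978, 0.0849, -0.0283, -0.1414, -0.254, -0.3659, -0.4765, -0.5856, -0.6929, -0.7979, -0.9004, -1.0, -1.0964, -1.1893, -1.2783, -1.3633, -1.4439, -1.5199, -1.591, -1.657, -1.7177, -1.7729, -1.8225, -1.8661, -1.9039, -1.9355, -1.9609, -1.98, -1.9928, -1.9992] (distinct, 4 d.p.).
Lovász (edge-transitive): ϑ = −111·(-2*cos(pi/111))/((2)−(-2*cos(pi/111))) = 111*cos(pi/111)/(cos(pi/111) + 1).
≈ 55.488884097 (to 9 d.p.).
55 ≤ 111*cos(pi/111)/(cos(pi/111) + 1) ≤ 56: both strict.

111*cos(pi/111)/(cos(pi/111) + 1)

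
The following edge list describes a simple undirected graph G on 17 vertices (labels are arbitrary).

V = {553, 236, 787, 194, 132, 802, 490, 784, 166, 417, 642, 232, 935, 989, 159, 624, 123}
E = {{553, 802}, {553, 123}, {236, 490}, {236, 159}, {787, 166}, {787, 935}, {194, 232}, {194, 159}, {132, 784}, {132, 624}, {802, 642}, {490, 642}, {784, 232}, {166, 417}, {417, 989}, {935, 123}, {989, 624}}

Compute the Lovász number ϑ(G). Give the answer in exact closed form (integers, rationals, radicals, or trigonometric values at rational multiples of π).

17*cos(pi/17)/(cos(pi/17) + 1)

Vertex 989 has 2 neighbors: 417, 624.
Vertex 802 has 2 neighbors: 553, 642.
N(642) = {802, 490}, |N(642)| = 2.
deg(787) = 2; N(787) = {166, 935}.
2-regular, N=17; this is C_{17}, the 17-cycle.
spec(A) ≈ [2.0, 1.864944, 1.478018, 0.891477, 0.184537, -0.547326, -1.205269, -1.700434, -1.965946] (distinct, 6 d.p.).
λ_max=2, λ_min=-2*cos(pi/17); ϑ = −17·λ_min/(λ_max−λ_min) = 17*cos(pi/17)/(cos(pi/17) + 1).
= 8.42701… (decimal).
Lovász sandwich 8 ≤ 17*cos(pi/17)/(cos(pi/17) + 1) ≤ 9: both strict.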